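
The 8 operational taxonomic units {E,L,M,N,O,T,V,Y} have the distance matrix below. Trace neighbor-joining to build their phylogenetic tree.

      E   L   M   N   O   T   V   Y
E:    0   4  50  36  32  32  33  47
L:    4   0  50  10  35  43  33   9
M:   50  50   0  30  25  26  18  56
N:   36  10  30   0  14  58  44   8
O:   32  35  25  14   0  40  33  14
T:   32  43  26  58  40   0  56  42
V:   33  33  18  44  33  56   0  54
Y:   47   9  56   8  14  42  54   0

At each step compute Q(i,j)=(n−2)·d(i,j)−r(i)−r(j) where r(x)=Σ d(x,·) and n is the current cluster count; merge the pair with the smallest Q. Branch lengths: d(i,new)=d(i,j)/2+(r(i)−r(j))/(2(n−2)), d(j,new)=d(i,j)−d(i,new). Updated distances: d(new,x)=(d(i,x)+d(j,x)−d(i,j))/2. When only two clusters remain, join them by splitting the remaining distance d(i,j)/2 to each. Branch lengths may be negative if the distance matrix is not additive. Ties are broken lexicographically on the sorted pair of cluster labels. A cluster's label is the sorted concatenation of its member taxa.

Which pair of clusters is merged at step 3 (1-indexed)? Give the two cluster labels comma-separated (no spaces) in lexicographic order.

MV,T

1. join M+V (d=18, Q=-418) ⇒ MV; edges |M|=23/3, |V|=31/3
  updated: d(E,MV)=65/2, d(L,MV)=65/2, d(MV,N)=28, d(MV,O)=20, d(MV,T)=32, d(MV,Y)=46
2. join E+L (d=4, Q=-297) ⇒ EL; edges |E|=7, |L|=-3
  updated: d(EL,MV)=61/2, d(EL,N)=21, d(EL,O)=63/2, d(EL,T)=71/2, d(EL,Y)=26
3. join MV+T (d=32, Q=-236) ⇒ MTV; edges |MV|=77/8, |T|=179/8
  updated: d(EL,MTV)=17, d(MTV,N)=27, d(MTV,O)=14, d(MTV,Y)=28
4. join EL+MTV (d=17, Q=-261/2) ⇒ ELMTV; edges |EL|=121/12, |MTV|=83/12
  updated: d(ELMTV,N)=31/2, d(ELMTV,O)=57/4, d(ELMTV,Y)=37/2
5. join ELMTV+O (d=57/4, Q=-62) ⇒ ELMOTV; edges |ELMTV|=69/8, |O|=45/8
  updated: d(ELMOTV,N)=61/8, d(ELMOTV,Y)=73/8
6. join ELMOTV+N (d=61/8, Q=-99/4) ⇒ ELMNOTV; edges |ELMOTV|=35/8, |N|=13/4
  updated: d(ELMNOTV,Y)=19/4
7. join ELMNOTV+Y (d=19/4) ⇒ ELMNOTVY; edges |ELMNOTV|=19/8, |Y|=19/8
final tree: (((((E:7,L:-3):121/12,((M:23/3,V:31/3):77/8,T:179/8):83/12):69/8,O:45/8):35/8,N:13/4):19/8,Y:19/8)
total length: 781/8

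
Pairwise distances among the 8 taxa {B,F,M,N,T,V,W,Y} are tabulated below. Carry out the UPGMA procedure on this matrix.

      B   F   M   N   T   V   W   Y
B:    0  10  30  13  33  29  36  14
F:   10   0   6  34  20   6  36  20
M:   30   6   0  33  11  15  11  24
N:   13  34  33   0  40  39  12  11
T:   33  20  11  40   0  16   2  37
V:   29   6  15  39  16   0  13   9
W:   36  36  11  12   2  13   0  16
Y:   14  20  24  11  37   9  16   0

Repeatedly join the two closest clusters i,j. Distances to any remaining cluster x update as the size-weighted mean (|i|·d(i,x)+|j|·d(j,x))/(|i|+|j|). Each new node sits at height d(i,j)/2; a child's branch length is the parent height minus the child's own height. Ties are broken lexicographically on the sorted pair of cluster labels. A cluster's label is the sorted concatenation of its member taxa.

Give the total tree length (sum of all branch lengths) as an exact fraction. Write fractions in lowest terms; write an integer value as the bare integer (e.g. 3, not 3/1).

479/8

iteration 1: select T,W (d=2); attach at lengths (1, 1); label the merged cluster TW
  updated: d(B,TW)=69/2, d(F,TW)=28, d(M,TW)=11, d(N,TW)=26, d(TW,V)=29/2, d(TW,Y)=53/2
iteration 2: select F,M (d=6); attach at lengths (3, 3); label the merged cluster FM
  updated: d(B,FM)=20, d(FM,N)=67/2, d(FM,TW)=39/2, d(FM,V)=21/2, d(FM,Y)=22
iteration 3: select V,Y (d=9); attach at lengths (9/2, 9/2); label the merged cluster VY
  updated: d(B,VY)=43/2, d(FM,VY)=65/4, d(N,VY)=25, d(TW,VY)=41/2
iteration 4: select B,N (d=13); attach at lengths (13/2, 13/2); label the merged cluster BN
  updated: d(BN,FM)=107/4, d(BN,TW)=121/4, d(BN,VY)=93/4
iteration 5: select FM,VY (d=65/4); attach at lengths (41/8, 29/8); label the merged cluster FMVY
  updated: d(BN,FMVY)=25, d(FMVY,TW)=20
iteration 6: select FMVY,TW (d=20); attach at lengths (15/8, 9); label the merged cluster FMTVWY
  updated: d(BN,FMTVWY)=107/4
iteration 7: select BN,FMTVWY (d=107/4); attach at lengths (55/8, 27/8); label the merged cluster BFMNTVWY
final tree: ((B:13/2,N:13/2):55/8,(((F:3,M:3):41/8,(V:9/2,Y:9/2):29/8):15/8,(T:1,W:1):9):27/8)
total length: 479/8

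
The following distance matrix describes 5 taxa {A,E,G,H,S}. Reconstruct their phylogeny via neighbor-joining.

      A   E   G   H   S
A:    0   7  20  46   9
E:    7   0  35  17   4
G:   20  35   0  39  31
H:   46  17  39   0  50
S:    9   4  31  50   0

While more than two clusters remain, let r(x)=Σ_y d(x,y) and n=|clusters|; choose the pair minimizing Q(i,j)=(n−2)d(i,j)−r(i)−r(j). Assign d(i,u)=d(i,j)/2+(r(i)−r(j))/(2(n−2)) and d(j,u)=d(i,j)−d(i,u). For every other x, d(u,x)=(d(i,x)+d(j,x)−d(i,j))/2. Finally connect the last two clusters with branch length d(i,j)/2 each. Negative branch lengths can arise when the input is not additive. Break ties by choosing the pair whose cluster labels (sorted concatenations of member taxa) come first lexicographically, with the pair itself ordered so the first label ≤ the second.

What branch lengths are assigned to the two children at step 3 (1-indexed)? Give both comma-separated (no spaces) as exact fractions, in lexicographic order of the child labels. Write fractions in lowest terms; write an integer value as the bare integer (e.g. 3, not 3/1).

25/8,85/8

iteration 1: select E,H (d=17, Q=-164); attach at lengths (-19/3, 70/3); label the merged cluster EH
  updated: d(A,EH)=18, d(EH,G)=57/2, d(EH,S)=37/2
iteration 2: select A,S (d=9, Q=-175/2); attach at lengths (13/8, 59/8); label the merged cluster AS
  updated: d(AS,EH)=55/4, d(AS,G)=21
iteration 3: select AS,EH (d=55/4, Q=-253/4); attach at lengths (25/8, 85/8); label the merged cluster AEHS
  updated: d(AEHS,G)=143/8
iteration 4: select AEHS,G (d=143/8); attach at lengths (143/16, 143/16); label the merged cluster AEGHS
final tree: (((A:13/8,S:59/8):25/8,(E:-19/3,H:70/3):85/8):143/16,G:143/16)
total length: 461/8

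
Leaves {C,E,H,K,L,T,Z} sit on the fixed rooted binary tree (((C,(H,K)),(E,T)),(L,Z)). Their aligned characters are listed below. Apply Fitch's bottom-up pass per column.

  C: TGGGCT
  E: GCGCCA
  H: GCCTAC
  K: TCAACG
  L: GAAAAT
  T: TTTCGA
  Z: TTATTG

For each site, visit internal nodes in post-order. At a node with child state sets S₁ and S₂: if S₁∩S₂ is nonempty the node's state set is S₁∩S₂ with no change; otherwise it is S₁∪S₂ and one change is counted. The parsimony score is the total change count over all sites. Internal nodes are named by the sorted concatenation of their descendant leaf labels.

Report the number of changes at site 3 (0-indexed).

site 0, node HK: H={G} ∪ K={T} → {G,T} (+1)
site 0, node CHK: C={T} ∩ HK={G,T} → {T} (+0)
site 0, node ET: E={G} ∪ T={T} → {G,T} (+1)
site 0, node CEHKT: CHK={T} ∩ ET={G,T} → {T} (+0)
site 0, node LZ: L={G} ∪ Z={T} → {G,T} (+1)
site 0, node CEHKLTZ: CEHKT={T} ∩ LZ={G,T} → {T} (+0)
site 1, node HK: H={C} ∩ K={C} → {C} (+0)
site 1, node CHK: C={G} ∪ HK={C} → {C,G} (+1)
site 1, node ET: E={C} ∪ T={T} → {C,T} (+1)
site 1, node CEHKT: CHK={C,G} ∩ ET={C,T} → {C} (+0)
site 1, node LZ: L={A} ∪ Z={T} → {A,T} (+1)
site 1, node CEHKLTZ: CEHKT={C} ∪ LZ={A,T} → {A,C,T} (+1)
site 2, node HK: H={C} ∪ K={A} → {A,C} (+1)
site 2, node CHK: C={G} ∪ HK={A,C} → {A,C,G} (+1)
site 2, node ET: E={G} ∪ T={T} → {G,T} (+1)
site 2, node CEHKT: CHK={A,C,G} ∩ ET={G,T} → {G} (+0)
site 2, node LZ: L={A} ∩ Z={A} → {A} (+0)
site 2, node CEHKLTZ: CEHKT={G} ∪ LZ={A} → {A,G} (+1)
site 3, node HK: H={T} ∪ K={A} → {A,T} (+1)
site 3, node CHK: C={G} ∪ HK={A,T} → {A,G,T} (+1)
site 3, node ET: E={C} ∩ T={C} → {C} (+0)
site 3, node CEHKT: CHK={A,G,T} ∪ ET={C} → {A,C,G,T} (+1)
site 3, node LZ: L={A} ∪ Z={T} → {A,T} (+1)
site 3, node CEHKLTZ: CEHKT={A,C,G,T} ∩ LZ={A,T} → {A,T} (+0)
site 4, node HK: H={A} ∪ K={C} → {A,C} (+1)
site 4, node CHK: C={C} ∩ HK={A,C} → {C} (+0)
site 4, node ET: E={C} ∪ T={G} → {C,G} (+1)
site 4, node CEHKT: CHK={C} ∩ ET={C,G} → {C} (+0)
site 4, node LZ: L={A} ∪ Z={T} → {A,T} (+1)
site 4, node CEHKLTZ: CEHKT={C} ∪ LZ={A,T} → {A,C,T} (+1)
site 5, node HK: H={C} ∪ K={G} → {C,G} (+1)
site 5, node CHK: C={T} ∪ HK={C,G} → {C,G,T} (+1)
site 5, node ET: E={A} ∩ T={A} → {A} (+0)
site 5, node CEHKT: CHK={C,G,T} ∪ ET={A} → {A,C,G,T} (+1)
site 5, node LZ: L={T} ∪ Z={G} → {G,T} (+1)
site 5, node CEHKLTZ: CEHKT={A,C,G,T} ∩ LZ={G,T} → {G,T} (+0)
per-site changes: [3, 4, 4, 4, 4, 4]; total = 23

4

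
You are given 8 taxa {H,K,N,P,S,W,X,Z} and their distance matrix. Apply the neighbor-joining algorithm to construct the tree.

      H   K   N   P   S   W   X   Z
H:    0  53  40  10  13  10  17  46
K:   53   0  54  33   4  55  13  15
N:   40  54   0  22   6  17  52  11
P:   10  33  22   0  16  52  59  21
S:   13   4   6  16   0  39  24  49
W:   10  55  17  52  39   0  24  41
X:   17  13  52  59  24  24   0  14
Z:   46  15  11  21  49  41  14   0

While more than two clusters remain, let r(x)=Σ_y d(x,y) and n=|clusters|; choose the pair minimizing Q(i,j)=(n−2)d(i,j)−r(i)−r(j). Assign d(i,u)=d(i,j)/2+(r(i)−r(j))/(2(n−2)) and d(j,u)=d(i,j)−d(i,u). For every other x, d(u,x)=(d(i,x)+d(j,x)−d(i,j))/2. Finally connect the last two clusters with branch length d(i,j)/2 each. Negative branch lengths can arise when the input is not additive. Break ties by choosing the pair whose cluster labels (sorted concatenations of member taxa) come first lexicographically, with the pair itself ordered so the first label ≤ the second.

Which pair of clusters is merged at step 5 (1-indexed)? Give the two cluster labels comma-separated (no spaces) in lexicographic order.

HW,KXZ

iteration 1: select H,W (d=10, Q=-367); attach at lengths (11/12, 109/12); label the merged cluster HW
  updated: d(HW,K)=49, d(HW,N)=47/2, d(HW,P)=26, d(HW,S)=21, d(HW,X)=31/2, d(HW,Z)=77/2
iteration 2: select K,X (d=13, Q=-561/2); attach at lengths (111/20, 149/20); label the merged cluster KX
  updated: d(HW,KX)=103/4, d(KX,N)=93/2, d(KX,P)=79/2, d(KX,S)=15/2, d(KX,Z)=8
iteration 3: select KX,Z (d=8, Q=-891/4); attach at lengths (127/32, 129/32); label the merged cluster KXZ
  updated: d(HW,KXZ)=225/8, d(KXZ,N)=99/4, d(KXZ,P)=105/4, d(KXZ,S)=97/4
iteration 4: select N,S (d=6, Q=-251/2); attach at lengths (9/2, 3/2); label the merged cluster NS
  updated: d(HW,NS)=77/4, d(KXZ,NS)=43/2, d(NS,P)=16
iteration 5: select HW,KXZ (d=225/8, Q=-93); attach at lengths (215/16, 235/16); label the merged cluster HKWXZ
  updated: d(HKWXZ,NS)=101/16, d(HKWXZ,P)=193/16
iteration 6: select HKWXZ,NS (d=101/16, Q=-275/8); attach at lengths (19/16, 41/8); label the merged cluster HKNSWXZ
  updated: d(HKNSWXZ,P)=87/8
iteration 7: select HKNSWXZ,P (d=87/8); attach at lengths (87/16, 87/16); label the merged cluster HKNPSWXZ
final tree: ((((H:11/12,W:109/12):215/16,((K:111/20,X:149/20):127/32,Z:129/32):235/16):19/16,(N:9/2,S:3/2):41/8):87/16,P:87/16)
total length: 1317/16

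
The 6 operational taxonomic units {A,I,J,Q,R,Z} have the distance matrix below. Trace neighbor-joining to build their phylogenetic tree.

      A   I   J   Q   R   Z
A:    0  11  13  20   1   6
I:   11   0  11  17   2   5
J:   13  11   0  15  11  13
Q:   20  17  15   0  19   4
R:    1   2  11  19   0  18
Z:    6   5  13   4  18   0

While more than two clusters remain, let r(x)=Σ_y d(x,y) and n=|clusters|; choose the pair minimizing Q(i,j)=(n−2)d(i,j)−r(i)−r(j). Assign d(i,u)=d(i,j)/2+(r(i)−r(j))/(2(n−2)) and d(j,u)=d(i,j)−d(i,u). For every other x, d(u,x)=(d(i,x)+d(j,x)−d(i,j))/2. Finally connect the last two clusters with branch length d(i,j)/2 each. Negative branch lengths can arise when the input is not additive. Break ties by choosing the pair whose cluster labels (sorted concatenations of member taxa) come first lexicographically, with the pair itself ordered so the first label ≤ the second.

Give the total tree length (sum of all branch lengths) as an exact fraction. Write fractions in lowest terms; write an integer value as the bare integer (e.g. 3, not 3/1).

iteration 1: select Q,Z (d=4, Q=-105); attach at lengths (45/8, -13/8); label the merged cluster QZ
  updated: d(A,QZ)=11, d(I,QZ)=9, d(J,QZ)=12, d(QZ,R)=33/2
iteration 2: select A,R (d=1, Q=-127/2); attach at lengths (17/12, -5/12); label the merged cluster AR
  updated: d(AR,I)=6, d(AR,J)=23/2, d(AR,QZ)=53/4
iteration 3: select AR,I (d=6, Q=-179/4); attach at lengths (67/16, 29/16); label the merged cluster AIR
  updated: d(AIR,J)=33/4, d(AIR,QZ)=65/8
iteration 4: select AIR,J (d=33/4, Q=-227/8); attach at lengths (35/16, 97/16); label the merged cluster AIJR
  updated: d(AIJR,QZ)=95/16
iteration 5: select AIJR,QZ (d=95/16); attach at lengths (95/32, 95/32); label the merged cluster AIJQRZ
final tree: ((((A:17/12,R:-5/12):67/16,I:29/16):35/16,J:97/16):95/32,(Q:45/8,Z:-13/8):95/32)
total length: 403/16

403/16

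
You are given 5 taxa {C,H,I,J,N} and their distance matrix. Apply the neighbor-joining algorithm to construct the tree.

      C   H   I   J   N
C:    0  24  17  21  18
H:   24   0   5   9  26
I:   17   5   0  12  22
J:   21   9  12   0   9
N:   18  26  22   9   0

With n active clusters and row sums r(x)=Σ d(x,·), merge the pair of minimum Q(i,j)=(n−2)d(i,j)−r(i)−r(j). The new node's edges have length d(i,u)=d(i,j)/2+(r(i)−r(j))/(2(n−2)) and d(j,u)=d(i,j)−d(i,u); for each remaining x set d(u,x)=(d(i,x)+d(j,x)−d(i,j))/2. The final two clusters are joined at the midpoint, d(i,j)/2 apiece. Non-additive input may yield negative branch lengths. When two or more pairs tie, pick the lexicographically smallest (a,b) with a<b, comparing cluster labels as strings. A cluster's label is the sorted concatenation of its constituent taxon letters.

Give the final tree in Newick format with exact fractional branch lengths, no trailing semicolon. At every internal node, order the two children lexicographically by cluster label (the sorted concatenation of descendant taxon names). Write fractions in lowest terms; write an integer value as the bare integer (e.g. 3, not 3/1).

(((C:89/8,N:55/8):35/8,(H:23/6,I:7/6):51/8):13/16,J:13/16)

step 1: merge (H,I) at d=5, Q=-105; branch lengths H→23/6, I→7/6; new cluster HI
  updated: d(C,HI)=18, d(HI,J)=8, d(HI,N)=43/2
step 2: merge (C,N) at d=18, Q=-139/2; branch lengths C→89/8, N→55/8; new cluster CN
  updated: d(CN,HI)=43/4, d(CN,J)=6
step 3: merge (CN,HI) at d=43/4, Q=-99/4; branch lengths CN→35/8, HI→51/8; new cluster CHIN
  updated: d(CHIN,J)=13/8
step 4: merge (CHIN,J) at d=13/8; branch lengths CHIN→13/16, J→13/16; new cluster CHIJN
final tree: (((C:89/8,N:55/8):35/8,(H:23/6,I:7/6):51/8):13/16,J:13/16)
total length: 283/8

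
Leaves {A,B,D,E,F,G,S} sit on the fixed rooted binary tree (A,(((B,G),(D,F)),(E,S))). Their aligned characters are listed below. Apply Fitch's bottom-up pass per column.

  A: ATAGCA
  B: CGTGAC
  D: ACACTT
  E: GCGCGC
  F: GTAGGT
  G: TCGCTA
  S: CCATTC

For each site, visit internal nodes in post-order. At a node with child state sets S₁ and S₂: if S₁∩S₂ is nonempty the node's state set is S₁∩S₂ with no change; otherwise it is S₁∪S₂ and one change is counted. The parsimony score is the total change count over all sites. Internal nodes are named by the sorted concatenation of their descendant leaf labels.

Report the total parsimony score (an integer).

22

site 0, node BG: B={C} ∪ G={T} → {C,T} (+1)
site 0, node DF: D={A} ∪ F={G} → {A,G} (+1)
site 0, node BDFG: BG={C,T} ∪ DF={A,G} → {A,C,G,T} (+1)
site 0, node ES: E={G} ∪ S={C} → {C,G} (+1)
site 0, node BDEFGS: BDFG={A,C,G,T} ∩ ES={C,G} → {C,G} (+0)
site 0, node ABDEFGS: A={A} ∪ BDEFGS={C,G} → {A,C,G} (+1)
site 1, node BG: B={G} ∪ G={C} → {C,G} (+1)
site 1, node DF: D={C} ∪ F={T} → {C,T} (+1)
site 1, node BDFG: BG={C,G} ∩ DF={C,T} → {C} (+0)
site 1, node ES: E={C} ∩ S={C} → {C} (+0)
site 1, node BDEFGS: BDFG={C} ∩ ES={C} → {C} (+0)
site 1, node ABDEFGS: A={T} ∪ BDEFGS={C} → {C,T} (+1)
site 2, node BG: B={T} ∪ G={G} → {G,T} (+1)
site 2, node DF: D={A} ∩ F={A} → {A} (+0)
site 2, node BDFG: BG={G,T} ∪ DF={A} → {A,G,T} (+1)
site 2, node ES: E={G} ∪ S={A} → {A,G} (+1)
site 2, node BDEFGS: BDFG={A,G,T} ∩ ES={A,G} → {A,G} (+0)
site 2, node ABDEFGS: A={A} ∩ BDEFGS={A,G} → {A} (+0)
site 3, node BG: B={G} ∪ G={C} → {C,G} (+1)
site 3, node DF: D={C} ∪ F={G} → {C,G} (+1)
site 3, node BDFG: BG={C,G} ∩ DF={C,G} → {C,G} (+0)
site 3, node ES: E={C} ∪ S={T} → {C,T} (+1)
site 3, node BDEFGS: BDFG={C,G} ∩ ES={C,T} → {C} (+0)
site 3, node ABDEFGS: A={G} ∪ BDEFGS={C} → {C,G} (+1)
site 4, node BG: B={A} ∪ G={T} → {A,T} (+1)
site 4, node DF: D={T} ∪ F={G} → {G,T} (+1)
site 4, node BDFG: BG={A,T} ∩ DF={G,T} → {T} (+0)
site 4, node ES: E={G} ∪ S={T} → {G,T} (+1)
site 4, node BDEFGS: BDFG={T} ∩ ES={G,T} → {T} (+0)
site 4, node ABDEFGS: A={C} ∪ BDEFGS={T} → {C,T} (+1)
site 5, node BG: B={C} ∪ G={A} → {A,C} (+1)
site 5, node DF: D={T} ∩ F={T} → {T} (+0)
site 5, node BDFG: BG={A,C} ∪ DF={T} → {A,C,T} (+1)
site 5, node ES: E={C} ∩ S={C} → {C} (+0)
site 5, node BDEFGS: BDFG={A,C,T} ∩ ES={C} → {C} (+0)
site 5, node ABDEFGS: A={A} ∪ BDEFGS={C} → {A,C} (+1)
per-site changes: [5, 3, 3, 4, 4, 3]; total = 22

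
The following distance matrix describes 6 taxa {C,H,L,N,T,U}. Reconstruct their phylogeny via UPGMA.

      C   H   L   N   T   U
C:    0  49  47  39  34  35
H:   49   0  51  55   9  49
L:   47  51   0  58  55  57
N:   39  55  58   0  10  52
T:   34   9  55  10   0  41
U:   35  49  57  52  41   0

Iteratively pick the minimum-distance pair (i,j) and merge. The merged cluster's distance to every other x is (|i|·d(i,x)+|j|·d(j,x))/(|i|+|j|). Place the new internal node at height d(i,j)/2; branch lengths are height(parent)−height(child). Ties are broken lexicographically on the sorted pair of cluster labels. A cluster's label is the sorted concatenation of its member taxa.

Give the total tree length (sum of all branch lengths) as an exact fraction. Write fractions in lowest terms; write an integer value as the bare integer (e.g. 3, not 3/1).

2277/20

iteration 1: select H,T (d=9); attach at lengths (9/2, 9/2); label the merged cluster HT
  updated: d(C,HT)=83/2, d(HT,L)=53, d(HT,N)=65/2, d(HT,U)=45
iteration 2: select HT,N (d=65/2); attach at lengths (47/4, 65/4); label the merged cluster HNT
  updated: d(C,HNT)=122/3, d(HNT,L)=164/3, d(HNT,U)=142/3
iteration 3: select C,U (d=35); attach at lengths (35/2, 35/2); label the merged cluster CU
  updated: d(CU,HNT)=44, d(CU,L)=52
iteration 4: select CU,HNT (d=44); attach at lengths (9/2, 23/4); label the merged cluster CHNTU
  updated: d(CHNTU,L)=268/5
iteration 5: select CHNTU,L (d=268/5); attach at lengths (24/5, 134/5); label the merged cluster CHLNTU
final tree: (((C:35/2,U:35/2):9/2,((H:9/2,T:9/2):47/4,N:65/4):23/4):24/5,L:134/5)
total length: 2277/20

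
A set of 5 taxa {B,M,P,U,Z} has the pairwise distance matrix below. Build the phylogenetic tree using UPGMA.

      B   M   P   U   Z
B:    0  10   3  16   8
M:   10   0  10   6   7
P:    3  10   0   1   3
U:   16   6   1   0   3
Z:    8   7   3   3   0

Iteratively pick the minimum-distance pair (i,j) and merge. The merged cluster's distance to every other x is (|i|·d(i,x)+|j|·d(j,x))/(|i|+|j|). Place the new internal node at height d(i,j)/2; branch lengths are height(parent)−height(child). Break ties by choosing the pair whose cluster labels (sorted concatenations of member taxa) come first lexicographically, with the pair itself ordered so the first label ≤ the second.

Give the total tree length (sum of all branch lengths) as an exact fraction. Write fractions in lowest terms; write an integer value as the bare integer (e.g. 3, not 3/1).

iteration 1: select P,U (d=1); attach at lengths (1/2, 1/2); label the merged cluster PU
  updated: d(B,PU)=19/2, d(M,PU)=8, d(PU,Z)=3
iteration 2: select PU,Z (d=3); attach at lengths (1, 3/2); label the merged cluster PUZ
  updated: d(B,PUZ)=9, d(M,PUZ)=23/3
iteration 3: select M,PUZ (d=23/3); attach at lengths (23/6, 7/3); label the merged cluster MPUZ
  updated: d(B,MPUZ)=37/4
iteration 4: select B,MPUZ (d=37/4); attach at lengths (37/8, 19/24); label the merged cluster BMPUZ
final tree: (B:37/8,(M:23/6,((P:1/2,U:1/2):1,Z:3/2):7/3):19/24)
total length: 181/12

181/12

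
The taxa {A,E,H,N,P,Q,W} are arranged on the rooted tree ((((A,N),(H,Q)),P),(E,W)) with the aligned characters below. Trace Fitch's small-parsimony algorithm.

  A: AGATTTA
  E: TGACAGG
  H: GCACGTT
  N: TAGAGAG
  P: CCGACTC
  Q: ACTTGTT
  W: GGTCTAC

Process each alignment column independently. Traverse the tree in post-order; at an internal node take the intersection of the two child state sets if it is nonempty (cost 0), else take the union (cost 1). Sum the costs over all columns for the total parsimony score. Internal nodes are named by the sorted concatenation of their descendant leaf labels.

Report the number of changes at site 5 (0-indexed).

AN@0: {A} ∪ {T} = {A,T} (union, +1)
HQ@0: {G} ∪ {A} = {A,G} (union, +1)
AHNQ@0: {A,T} ∩ {A,G} = {A} (intersection, +0)
AHNPQ@0: {A} ∪ {C} = {A,C} (union, +1)
EW@0: {T} ∪ {G} = {G,T} (union, +1)
AEHNPQW@0: {A,C} ∪ {G,T} = {A,C,G,T} (union, +1)
AN@1: {G} ∪ {A} = {A,G} (union, +1)
HQ@1: {C} ∩ {C} = {C} (intersection, +0)
AHNQ@1: {A,G} ∪ {C} = {A,C,G} (union, +1)
AHNPQ@1: {A,C,G} ∩ {C} = {C} (intersection, +0)
EW@1: {G} ∩ {G} = {G} (intersection, +0)
AEHNPQW@1: {C} ∪ {G} = {C,G} (union, +1)
AN@2: {A} ∪ {G} = {A,G} (union, +1)
HQ@2: {A} ∪ {T} = {A,T} (union, +1)
AHNQ@2: {A,G} ∩ {A,T} = {A} (intersection, +0)
AHNPQ@2: {A} ∪ {G} = {A,G} (union, +1)
EW@2: {A} ∪ {T} = {A,T} (union, +1)
AEHNPQW@2: {A,G} ∩ {A,T} = {A} (intersection, +0)
AN@3: {T} ∪ {A} = {A,T} (union, +1)
HQ@3: {C} ∪ {T} = {C,T} (union, +1)
AHNQ@3: {A,T} ∩ {C,T} = {T} (intersection, +0)
AHNPQ@3: {T} ∪ {A} = {A,T} (union, +1)
EW@3: {C} ∩ {C} = {C} (intersection, +0)
AEHNPQW@3: {A,T} ∪ {C} = {A,C,T} (union, +1)
AN@4: {T} ∪ {G} = {G,T} (union, +1)
HQ@4: {G} ∩ {G} = {G} (intersection, +0)
AHNQ@4: {G,T} ∩ {G} = {G} (intersection, +0)
AHNPQ@4: {G} ∪ {C} = {C,G} (union, +1)
EW@4: {A} ∪ {T} = {A,T} (union, +1)
AEHNPQW@4: {C,G} ∪ {A,T} = {A,C,G,T} (union, +1)
AN@5: {T} ∪ {A} = {A,T} (union, +1)
HQ@5: {T} ∩ {T} = {T} (intersection, +0)
AHNQ@5: {A,T} ∩ {T} = {T} (intersection, +0)
AHNPQ@5: {T} ∩ {T} = {T} (intersection, +0)
EW@5: {G} ∪ {A} = {A,G} (union, +1)
AEHNPQW@5: {T} ∪ {A,G} = {A,G,T} (union, +1)
AN@6: {A} ∪ {G} = {A,G} (union, +1)
HQ@6: {T} ∩ {T} = {T} (intersection, +0)
AHNQ@6: {A,G} ∪ {T} = {A,G,T} (union, +1)
AHNPQ@6: {A,G,T} ∪ {C} = {A,C,G,T} (union, +1)
EW@6: {G} ∪ {C} = {C,G} (union, +1)
AEHNPQW@6: {A,C,G,T} ∩ {C,G} = {C,G} (intersection, +0)
per-site changes: [5, 3, 4, 4, 4, 3, 4]; total = 27

3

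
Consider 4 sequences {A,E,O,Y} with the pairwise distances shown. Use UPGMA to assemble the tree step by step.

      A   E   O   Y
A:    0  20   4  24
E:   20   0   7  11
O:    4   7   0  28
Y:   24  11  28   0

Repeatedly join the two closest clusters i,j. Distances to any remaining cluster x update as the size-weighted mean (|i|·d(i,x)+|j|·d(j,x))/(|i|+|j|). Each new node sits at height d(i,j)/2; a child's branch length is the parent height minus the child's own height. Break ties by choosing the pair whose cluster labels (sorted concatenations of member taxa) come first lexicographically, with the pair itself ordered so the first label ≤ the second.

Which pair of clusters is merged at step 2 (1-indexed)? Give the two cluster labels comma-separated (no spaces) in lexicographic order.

E,Y

step 1: merge (A,O) at d=4; branch lengths A→2, O→2; new cluster AO
  updated: d(AO,E)=27/2, d(AO,Y)=26
step 2: merge (E,Y) at d=11; branch lengths E→11/2, Y→11/2; new cluster EY
  updated: d(AO,EY)=79/4
step 3: merge (AO,EY) at d=79/4; branch lengths AO→63/8, EY→35/8; new cluster AEOY
final tree: ((A:2,O:2):63/8,(E:11/2,Y:11/2):35/8)
total length: 109/4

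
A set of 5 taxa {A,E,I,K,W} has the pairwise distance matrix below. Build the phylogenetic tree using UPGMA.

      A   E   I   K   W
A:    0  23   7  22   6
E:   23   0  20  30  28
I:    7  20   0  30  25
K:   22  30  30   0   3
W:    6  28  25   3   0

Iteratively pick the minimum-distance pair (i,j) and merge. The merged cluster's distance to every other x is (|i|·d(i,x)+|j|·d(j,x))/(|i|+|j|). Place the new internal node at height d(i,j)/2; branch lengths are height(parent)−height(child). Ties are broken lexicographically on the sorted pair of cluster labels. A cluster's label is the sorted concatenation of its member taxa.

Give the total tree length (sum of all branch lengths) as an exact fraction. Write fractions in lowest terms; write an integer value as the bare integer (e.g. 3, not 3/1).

325/8

step 1: merge (K,W) at d=3; branch lengths K→3/2, W→3/2; new cluster KW
  updated: d(A,KW)=14, d(E,KW)=29, d(I,KW)=55/2
step 2: merge (A,I) at d=7; branch lengths A→7/2, I→7/2; new cluster AI
  updated: d(AI,E)=43/2, d(AI,KW)=83/4
step 3: merge (AI,KW) at d=83/4; branch lengths AI→55/8, KW→71/8; new cluster AIKW
  updated: d(AIKW,E)=101/4
step 4: merge (AIKW,E) at d=101/4; branch lengths AIKW→9/4, E→101/8; new cluster AEIKW
final tree: (((A:7/2,I:7/2):55/8,(K:3/2,W:3/2):71/8):9/4,E:101/8)
total length: 325/8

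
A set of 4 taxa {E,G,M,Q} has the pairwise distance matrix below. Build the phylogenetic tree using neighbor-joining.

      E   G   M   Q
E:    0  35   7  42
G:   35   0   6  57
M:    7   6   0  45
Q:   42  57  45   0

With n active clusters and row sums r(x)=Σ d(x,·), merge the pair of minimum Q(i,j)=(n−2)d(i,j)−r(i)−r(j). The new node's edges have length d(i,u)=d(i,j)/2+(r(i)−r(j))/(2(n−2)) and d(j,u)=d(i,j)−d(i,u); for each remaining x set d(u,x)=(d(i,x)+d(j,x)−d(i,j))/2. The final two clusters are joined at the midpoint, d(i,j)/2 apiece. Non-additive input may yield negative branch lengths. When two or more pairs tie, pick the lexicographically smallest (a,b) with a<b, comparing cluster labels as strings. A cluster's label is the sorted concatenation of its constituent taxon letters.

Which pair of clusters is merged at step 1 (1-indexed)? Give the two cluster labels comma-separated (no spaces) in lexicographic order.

step 1: merge (E,Q) at d=42, Q=-144; branch lengths E→6, Q→36; new cluster EQ
  updated: d(EQ,G)=25, d(EQ,M)=5
step 2: merge (EQ,G) at d=25, Q=-36; branch lengths EQ→12, G→13; new cluster EGQ
  updated: d(EGQ,M)=-7
step 3: merge (EGQ,M) at d=-7; branch lengths EGQ→-7/2, M→-7/2; new cluster EGMQ
final tree: (((E:6,Q:36):12,G:13):-7/2,M:-7/2)
total length: 60

E,Q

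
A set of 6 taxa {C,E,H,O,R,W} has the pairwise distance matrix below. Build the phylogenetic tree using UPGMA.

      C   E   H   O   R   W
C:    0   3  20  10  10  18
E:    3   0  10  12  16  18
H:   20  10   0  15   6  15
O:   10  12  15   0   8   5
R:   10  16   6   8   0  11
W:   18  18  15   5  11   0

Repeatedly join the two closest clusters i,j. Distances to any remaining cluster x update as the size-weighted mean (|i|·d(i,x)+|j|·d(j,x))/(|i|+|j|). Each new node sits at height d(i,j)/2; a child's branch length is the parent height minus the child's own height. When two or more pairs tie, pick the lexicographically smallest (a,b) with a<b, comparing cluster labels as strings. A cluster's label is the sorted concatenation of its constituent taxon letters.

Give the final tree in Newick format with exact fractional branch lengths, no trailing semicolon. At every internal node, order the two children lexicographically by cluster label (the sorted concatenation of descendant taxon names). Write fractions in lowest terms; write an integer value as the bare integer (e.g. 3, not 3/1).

step 1: merge (C,E) at d=3; branch lengths C→3/2, E→3/2; new cluster CE
  updated: d(CE,H)=15, d(CE,O)=11, d(CE,R)=13, d(CE,W)=18
step 2: merge (O,W) at d=5; branch lengths O→5/2, W→5/2; new cluster OW
  updated: d(CE,OW)=29/2, d(H,OW)=15, d(OW,R)=19/2
step 3: merge (H,R) at d=6; branch lengths H→3, R→3; new cluster HR
  updated: d(CE,HR)=14, d(HR,OW)=49/4
step 4: merge (HR,OW) at d=49/4; branch lengths HR→25/8, OW→29/8; new cluster HORW
  updated: d(CE,HORW)=57/4
step 5: merge (CE,HORW) at d=57/4; branch lengths CE→45/8, HORW→1; new cluster CEHORW
final tree: ((C:3/2,E:3/2):45/8,((H:3,R:3):25/8,(O:5/2,W:5/2):29/8):1)
total length: 219/8

((C:3/2,E:3/2):45/8,((H:3,R:3):25/8,(O:5/2,W:5/2):29/8):1)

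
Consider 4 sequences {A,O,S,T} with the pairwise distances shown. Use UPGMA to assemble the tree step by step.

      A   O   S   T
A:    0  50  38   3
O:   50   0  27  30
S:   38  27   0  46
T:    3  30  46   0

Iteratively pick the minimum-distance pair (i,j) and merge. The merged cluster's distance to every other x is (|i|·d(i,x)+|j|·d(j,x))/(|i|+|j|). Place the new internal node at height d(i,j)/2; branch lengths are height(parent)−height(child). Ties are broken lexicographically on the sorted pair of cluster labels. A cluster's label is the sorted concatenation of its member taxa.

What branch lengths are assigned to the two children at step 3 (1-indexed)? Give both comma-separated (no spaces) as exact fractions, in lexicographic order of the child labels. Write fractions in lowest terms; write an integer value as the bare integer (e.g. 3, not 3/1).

iteration 1: select A,T (d=3); attach at lengths (3/2, 3/2); label the merged cluster AT
  updated: d(AT,O)=40, d(AT,S)=42
iteration 2: select O,S (d=27); attach at lengths (27/2, 27/2); label the merged cluster OS
  updated: d(AT,OS)=41
iteration 3: select AT,OS (d=41); attach at lengths (19, 7); label the merged cluster AOST
final tree: ((A:3/2,T:3/2):19,(O:27/2,S:27/2):7)
total length: 56

19,7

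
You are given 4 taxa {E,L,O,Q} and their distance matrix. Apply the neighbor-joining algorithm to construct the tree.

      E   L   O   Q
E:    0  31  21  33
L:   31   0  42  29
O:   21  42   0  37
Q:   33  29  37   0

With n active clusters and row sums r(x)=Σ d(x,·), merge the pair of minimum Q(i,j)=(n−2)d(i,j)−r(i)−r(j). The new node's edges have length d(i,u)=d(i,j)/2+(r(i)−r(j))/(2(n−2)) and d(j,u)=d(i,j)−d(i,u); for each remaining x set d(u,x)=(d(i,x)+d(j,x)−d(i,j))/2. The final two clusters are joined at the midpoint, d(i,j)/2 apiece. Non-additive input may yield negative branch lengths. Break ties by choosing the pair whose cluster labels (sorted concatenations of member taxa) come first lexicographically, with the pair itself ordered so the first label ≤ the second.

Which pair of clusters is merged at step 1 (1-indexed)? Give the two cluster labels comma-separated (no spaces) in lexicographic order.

iteration 1: select E,O (d=21, Q=-143); attach at lengths (27/4, 57/4); label the merged cluster EO
  updated: d(EO,L)=26, d(EO,Q)=49/2
iteration 2: select EO,L (d=26, Q=-159/2); attach at lengths (43/4, 61/4); label the merged cluster ELO
  updated: d(ELO,Q)=55/4
iteration 3: select ELO,Q (d=55/4); attach at lengths (55/8, 55/8); label the merged cluster ELOQ
final tree: (((E:27/4,O:57/4):43/4,L:61/4):55/8,Q:55/8)
total length: 243/4

E,O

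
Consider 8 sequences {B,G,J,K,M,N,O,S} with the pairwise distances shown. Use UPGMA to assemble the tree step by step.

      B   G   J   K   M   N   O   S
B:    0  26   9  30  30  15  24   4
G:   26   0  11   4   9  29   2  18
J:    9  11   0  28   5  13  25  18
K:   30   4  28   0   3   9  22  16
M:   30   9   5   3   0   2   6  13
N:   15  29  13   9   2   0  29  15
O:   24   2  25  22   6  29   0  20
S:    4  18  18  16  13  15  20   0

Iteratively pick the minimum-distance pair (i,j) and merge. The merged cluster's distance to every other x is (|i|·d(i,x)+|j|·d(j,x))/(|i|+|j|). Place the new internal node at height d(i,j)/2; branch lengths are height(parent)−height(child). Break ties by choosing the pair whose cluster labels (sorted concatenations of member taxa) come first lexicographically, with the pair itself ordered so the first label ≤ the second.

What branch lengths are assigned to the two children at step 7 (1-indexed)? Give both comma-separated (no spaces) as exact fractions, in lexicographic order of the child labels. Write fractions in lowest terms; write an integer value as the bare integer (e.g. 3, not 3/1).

iteration 1: select G,O (d=2); attach at lengths (1, 1); label the merged cluster GO
  updated: d(B,GO)=25, d(GO,J)=18, d(GO,K)=13, d(GO,M)=15/2, d(GO,N)=29, d(GO,S)=19
iteration 2: select M,N (d=2); attach at lengths (1, 1); label the merged cluster MN
  updated: d(B,MN)=45/2, d(GO,MN)=73/4, d(J,MN)=9, d(K,MN)=6, d(MN,S)=14
iteration 3: select B,S (d=4); attach at lengths (2, 2); label the merged cluster BS
  updated: d(BS,GO)=22, d(BS,J)=27/2, d(BS,K)=23, d(BS,MN)=73/4
iteration 4: select K,MN (d=6); attach at lengths (3, 2); label the merged cluster KMN
  updated: d(BS,KMN)=119/6, d(GO,KMN)=33/2, d(J,KMN)=46/3
iteration 5: select BS,J (d=27/2); attach at lengths (19/4, 27/4); label the merged cluster BJS
  updated: d(BJS,GO)=62/3, d(BJS,KMN)=55/3
iteration 6: select GO,KMN (d=33/2); attach at lengths (29/4, 21/4); label the merged cluster GKMNO
  updated: d(BJS,GKMNO)=289/15
iteration 7: select BJS,GKMNO (d=289/15); attach at lengths (173/60, 83/60); label the merged cluster BGJKMNOS
final tree: (((B:2,S:2):19/4,J:27/4):173/60,((G:1,O:1):29/4,(K:3,(M:1,N:1):2):21/4):83/60)
total length: 619/15

173/60,83/60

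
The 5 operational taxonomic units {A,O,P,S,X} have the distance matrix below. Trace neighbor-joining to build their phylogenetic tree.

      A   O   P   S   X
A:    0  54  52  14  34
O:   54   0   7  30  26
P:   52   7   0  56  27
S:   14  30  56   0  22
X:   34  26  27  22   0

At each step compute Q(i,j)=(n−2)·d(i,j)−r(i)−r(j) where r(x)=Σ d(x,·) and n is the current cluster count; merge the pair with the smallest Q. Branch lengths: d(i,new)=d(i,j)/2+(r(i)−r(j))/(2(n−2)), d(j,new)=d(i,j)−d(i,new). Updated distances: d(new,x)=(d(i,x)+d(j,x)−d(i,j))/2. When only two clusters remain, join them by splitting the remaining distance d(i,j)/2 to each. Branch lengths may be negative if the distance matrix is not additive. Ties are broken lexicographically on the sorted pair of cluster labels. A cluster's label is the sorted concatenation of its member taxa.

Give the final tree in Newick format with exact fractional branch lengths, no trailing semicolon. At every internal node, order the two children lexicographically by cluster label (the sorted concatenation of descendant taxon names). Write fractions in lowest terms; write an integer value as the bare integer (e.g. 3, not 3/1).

(((A:25/2,S:3/2):71/4,(O:-2/3,P:23/3):79/4):13/8,X:13/8)

iteration 1: select O,P (d=7, Q=-238); attach at lengths (-2/3, 23/3); label the merged cluster OP
  updated: d(A,OP)=99/2, d(OP,S)=79/2, d(OP,X)=23
iteration 2: select A,S (d=14, Q=-145); attach at lengths (25/2, 3/2); label the merged cluster AS
  updated: d(AS,OP)=75/2, d(AS,X)=21
iteration 3: select AS,OP (d=75/2, Q=-163/2); attach at lengths (71/4, 79/4); label the merged cluster AOPS
  updated: d(AOPS,X)=13/4
iteration 4: select AOPS,X (d=13/4); attach at lengths (13/8, 13/8); label the merged cluster AOPSX
final tree: (((A:25/2,S:3/2):71/4,(O:-2/3,P:23/3):79/4):13/8,X:13/8)
total length: 247/4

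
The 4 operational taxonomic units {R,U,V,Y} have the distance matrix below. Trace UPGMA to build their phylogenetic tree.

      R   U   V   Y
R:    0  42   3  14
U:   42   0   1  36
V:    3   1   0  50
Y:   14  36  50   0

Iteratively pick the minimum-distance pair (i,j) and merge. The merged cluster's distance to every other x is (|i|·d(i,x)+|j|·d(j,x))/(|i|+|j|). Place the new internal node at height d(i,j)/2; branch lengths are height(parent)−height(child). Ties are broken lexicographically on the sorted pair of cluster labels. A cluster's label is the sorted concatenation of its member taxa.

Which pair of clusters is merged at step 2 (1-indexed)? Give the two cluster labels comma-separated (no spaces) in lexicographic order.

1. join U+V (d=1) ⇒ UV; edges |U|=1/2, |V|=1/2
  updated: d(R,UV)=45/2, d(UV,Y)=43
2. join R+Y (d=14) ⇒ RY; edges |R|=7, |Y|=7
  updated: d(RY,UV)=131/4
3. join RY+UV (d=131/4) ⇒ RUVY; edges |RY|=75/8, |UV|=127/8
final tree: ((R:7,Y:7):75/8,(U:1/2,V:1/2):127/8)
total length: 161/4

R,Y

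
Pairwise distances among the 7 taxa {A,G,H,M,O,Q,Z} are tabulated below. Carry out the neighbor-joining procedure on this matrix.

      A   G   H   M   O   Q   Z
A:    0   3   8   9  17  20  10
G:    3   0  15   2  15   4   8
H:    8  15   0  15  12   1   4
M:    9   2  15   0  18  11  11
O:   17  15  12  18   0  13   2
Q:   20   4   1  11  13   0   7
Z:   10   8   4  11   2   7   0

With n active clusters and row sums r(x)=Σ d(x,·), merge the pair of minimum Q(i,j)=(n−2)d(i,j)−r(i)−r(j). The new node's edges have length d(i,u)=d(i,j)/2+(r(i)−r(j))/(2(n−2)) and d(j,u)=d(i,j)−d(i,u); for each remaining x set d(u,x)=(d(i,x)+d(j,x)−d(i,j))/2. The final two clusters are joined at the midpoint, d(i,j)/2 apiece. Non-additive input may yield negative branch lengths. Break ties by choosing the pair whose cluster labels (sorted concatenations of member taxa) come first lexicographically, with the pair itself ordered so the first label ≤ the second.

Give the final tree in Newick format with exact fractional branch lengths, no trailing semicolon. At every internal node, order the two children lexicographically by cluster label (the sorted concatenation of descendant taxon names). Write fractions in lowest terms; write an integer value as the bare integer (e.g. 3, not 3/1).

1. join O+Z (d=2, Q=-109) ⇒ OZ; edges |O|=9/2, |Z|=-5/2
  updated: d(A,OZ)=25/2, d(G,OZ)=21/2, d(H,OZ)=7, d(M,OZ)=27/2, d(OZ,Q)=9
2. join H+Q (d=1, Q=-87) ⇒ HQ; edges |H|=5/8, |Q|=3/8
  updated: d(A,HQ)=27/2, d(G,HQ)=9, d(HQ,M)=25/2, d(HQ,OZ)=15/2
3. join HQ+OZ (d=15/2, Q=-64) ⇒ HOQZ; edges |HQ|=7/2, |OZ|=4
  updated: d(A,HOQZ)=37/4, d(G,HOQZ)=6, d(HOQZ,M)=37/4
4. join A+HOQZ (d=37/4, Q=-109/4) ⇒ AHOQZ; edges |A|=61/16, |HOQZ|=87/16
  updated: d(AHOQZ,G)=-1/8, d(AHOQZ,M)=9/2
5. join AHOQZ+G (d=-1/8, Q=-51/8) ⇒ AGHOQZ; edges |AHOQZ|=19/16, |G|=-21/16
  updated: d(AGHOQZ,M)=53/16
6. join AGHOQZ+M (d=53/16) ⇒ AGHMOQZ; edges |AGHOQZ|=53/32, |M|=53/32
final tree: (((A:61/16,((H:5/8,Q:3/8):7/2,(O:9/2,Z:-5/2):4):87/16):19/16,G:-21/16):53/32,M:53/32)
total length: 367/16

(((A:61/16,((H:5/8,Q:3/8):7/2,(O:9/2,Z:-5/2):4):87/16):19/16,G:-21/16):53/32,M:53/32)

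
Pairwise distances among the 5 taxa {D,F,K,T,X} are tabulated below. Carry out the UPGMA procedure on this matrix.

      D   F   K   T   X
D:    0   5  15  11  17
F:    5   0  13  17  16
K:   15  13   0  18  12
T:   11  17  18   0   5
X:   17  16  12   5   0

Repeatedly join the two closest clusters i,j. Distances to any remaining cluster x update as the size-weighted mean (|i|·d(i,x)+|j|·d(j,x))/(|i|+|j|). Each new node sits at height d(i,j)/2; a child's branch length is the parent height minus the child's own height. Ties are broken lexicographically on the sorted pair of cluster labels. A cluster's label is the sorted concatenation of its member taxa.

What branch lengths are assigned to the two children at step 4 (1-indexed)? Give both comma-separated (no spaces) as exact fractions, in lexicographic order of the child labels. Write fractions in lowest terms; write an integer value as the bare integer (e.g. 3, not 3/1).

1. join D+F (d=5) ⇒ DF; edges |D|=5/2, |F|=5/2
  updated: d(DF,K)=14, d(DF,T)=14, d(DF,X)=33/2
2. join T+X (d=5) ⇒ TX; edges |T|=5/2, |X|=5/2
  updated: d(DF,TX)=61/4, d(K,TX)=15
3. join DF+K (d=14) ⇒ DFK; edges |DF|=9/2, |K|=7
  updated: d(DFK,TX)=91/6
4. join DFK+TX (d=91/6) ⇒ DFKTX; edges |DFK|=7/12, |TX|=61/12
final tree: (((D:5/2,F:5/2):9/2,K:7):7/12,(T:5/2,X:5/2):61/12)
total length: 163/6

7/12,61/12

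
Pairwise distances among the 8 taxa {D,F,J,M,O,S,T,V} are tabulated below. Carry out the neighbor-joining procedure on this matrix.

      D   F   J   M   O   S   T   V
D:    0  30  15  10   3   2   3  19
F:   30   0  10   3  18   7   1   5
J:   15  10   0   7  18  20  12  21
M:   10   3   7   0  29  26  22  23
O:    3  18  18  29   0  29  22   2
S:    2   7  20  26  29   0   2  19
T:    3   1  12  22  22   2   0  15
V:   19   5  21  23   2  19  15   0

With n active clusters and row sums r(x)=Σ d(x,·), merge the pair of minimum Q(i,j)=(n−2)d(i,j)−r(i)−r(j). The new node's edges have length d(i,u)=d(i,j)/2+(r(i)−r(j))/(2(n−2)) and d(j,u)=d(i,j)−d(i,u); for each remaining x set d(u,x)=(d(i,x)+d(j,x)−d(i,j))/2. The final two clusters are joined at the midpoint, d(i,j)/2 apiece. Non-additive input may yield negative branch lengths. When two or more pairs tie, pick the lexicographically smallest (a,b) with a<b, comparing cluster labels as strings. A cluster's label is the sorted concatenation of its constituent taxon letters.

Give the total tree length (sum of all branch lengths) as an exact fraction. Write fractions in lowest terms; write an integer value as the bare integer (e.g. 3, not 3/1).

step 1: merge (O,V) at d=2, Q=-213; branch lengths O→29/12, V→-5/12; new cluster OV
  updated: d(D,OV)=10, d(F,OV)=21/2, d(J,OV)=37/2, d(M,OV)=25, d(OV,S)=23, d(OV,T)=35/2
step 2: merge (J,M) at d=7, Q=-281/2; branch lengths J→49/20, M→91/20; new cluster JM
  updated: d(D,JM)=9, d(F,JM)=3, d(JM,OV)=73/4, d(JM,S)=39/2, d(JM,T)=27/2
step 3: merge (F,JM) at d=3, Q=-411/4; branch lengths F→1/32, JM→95/32; new cluster FJM
  updated: d(D,FJM)=18, d(FJM,OV)=103/8, d(FJM,S)=47/4, d(FJM,T)=23/4
step 4: merge (FJM,OV) at d=103/8, Q=-585/8; branch lengths FJM→63/16, OV→143/16; new cluster FJMOV
  updated: d(D,FJMOV)=121/16, d(FJMOV,S)=175/16, d(FJMOV,T)=83/16
step 5: merge (D,S) at d=2, Q=-47/2; branch lengths D→13/32, S→51/32; new cluster DS
  updated: d(DS,FJMOV)=33/4, d(DS,T)=3/2
step 6: merge (DS,FJMOV) at d=33/4, Q=-239/16; branch lengths DS→73/32, FJMOV→191/32; new cluster DFJMOSV
  updated: d(DFJMOSV,T)=-25/32
step 7: merge (DFJMOSV,T) at d=-25/32; branch lengths DFJMOSV→-25/64, T→-25/64; new cluster DFJMOSTV
final tree: (((D:13/32,S:51/32):73/32,((F:1/32,(J:49/20,M:91/20):95/32):63/16,(O:29/12,V:-5/12):143/16):191/32):-25/64,T:-25/64)
total length: 1099/32

1099/32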